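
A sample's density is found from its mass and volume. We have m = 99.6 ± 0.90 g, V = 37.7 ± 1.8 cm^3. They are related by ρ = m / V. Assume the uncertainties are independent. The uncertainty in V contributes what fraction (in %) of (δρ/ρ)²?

96.5%

(δρ/ρ)² = (1·δm/m)² + (-1·δV/V)²
  m term: (1×0.00904)² = 8.17e-05
  V term: (-1×0.0477)² = 0.00228
Total = 0.00236. Share from V = 0.00228/0.00236 = 0.965.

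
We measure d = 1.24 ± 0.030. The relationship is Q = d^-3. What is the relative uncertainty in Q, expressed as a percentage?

7.26%

Products/powers → add relative errors in quadrature, weighted by exponent:
  (-3·δd/d)² = (-3×0.0242)² = 0.00527
δQ/Q = √(0.00527) = 0.0726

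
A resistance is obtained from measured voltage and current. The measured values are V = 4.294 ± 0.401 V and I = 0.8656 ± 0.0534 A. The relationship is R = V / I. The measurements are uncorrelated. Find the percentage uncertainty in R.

11.2%

Products/powers → add relative errors in quadrature, weighted by exponent:
  (1·δV/V)² = (1×0.0934)² = 0.00872;  (-1·δI/I)² = (-1×0.0617)² = 0.00381
δR/R = √(0.0125) = 0.112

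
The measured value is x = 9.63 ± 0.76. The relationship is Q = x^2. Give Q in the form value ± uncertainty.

92.7 ± 14.6

Q ∝ x^2, so δQ/Q = |2| · δx/x = 2 × 0.0789 = 0.158.
Q = 92.7, so δQ = 0.158 × 92.7 = 14.6.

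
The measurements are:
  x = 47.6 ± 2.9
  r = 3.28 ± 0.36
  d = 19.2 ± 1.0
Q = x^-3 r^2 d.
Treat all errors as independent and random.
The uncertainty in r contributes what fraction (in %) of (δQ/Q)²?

(δQ/Q)² = (-3·δx/x)² + (2·δr/r)² + (1·δd/d)²
  x term: (-3×0.0609)² = 0.0334
  r term: (2×0.110)² = 0.0482
  d term: (1×0.0521)² = 0.00271
Total = 0.0843. Share from r = 0.0482/0.0843 = 0.572.

57.2%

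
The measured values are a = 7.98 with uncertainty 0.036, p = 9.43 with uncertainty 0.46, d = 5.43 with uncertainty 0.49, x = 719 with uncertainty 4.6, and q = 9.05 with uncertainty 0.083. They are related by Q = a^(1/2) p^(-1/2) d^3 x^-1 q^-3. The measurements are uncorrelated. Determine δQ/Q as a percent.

27.3%

Since Q is a product/quotient, work with relative uncertainties:
  (½·δa/a)² = (0.5×0.00451)² = 5.09e-06;  (−½·δp/p)² = (-0.5×0.0488)² = 0.000595;  (3·δd/d)² = (3×0.0902)² = 0.0733;  (-1·δx/x)² = (-1×0.00640)² = 4.09e-05;  (-3·δq/q)² = (-3×0.00917)² = 0.000757
δQ/Q = √(0.0747) = 0.273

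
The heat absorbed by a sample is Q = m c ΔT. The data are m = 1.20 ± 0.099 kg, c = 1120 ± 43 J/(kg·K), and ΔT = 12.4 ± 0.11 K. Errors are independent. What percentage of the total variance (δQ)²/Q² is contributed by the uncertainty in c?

(δQ/Q)² = (1·δm/m)² + (1·δc/c)² + (1·δΔT/ΔT)²
  m term: (1×0.0825)² = 0.00681
  c term: (1×0.0384)² = 0.00147
  ΔT term: (1×0.00887)² = 7.87e-05
Total = 0.00836. Share from c = 0.00147/0.00836 = 0.176.

17.6%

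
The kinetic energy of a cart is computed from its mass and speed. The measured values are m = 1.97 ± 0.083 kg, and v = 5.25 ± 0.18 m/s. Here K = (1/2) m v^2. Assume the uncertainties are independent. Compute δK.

K is a product of powers, so relative uncertainties combine in quadrature:
  (1·δm/m)² = (1×0.0421)² = 0.00178;  (2·δv/v)² = (2×0.0343)² = 0.00470
δK/K = √(0.00648) = 0.0805
K = 27.1 J, so δK = 0.0805 × 27.1 = 2.18 J.

2.18 J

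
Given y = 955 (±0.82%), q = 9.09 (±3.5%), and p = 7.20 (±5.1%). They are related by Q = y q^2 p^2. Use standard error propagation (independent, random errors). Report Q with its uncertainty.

(4.09 ± 0.507) × 10^6

Each factor contributes (exponent × relative error)² to (δQ/Q)²:
  (1·δy/y)² = (1×0.00820)² = 6.72e-05;  (2·δq/q)² = (2×0.0350)² = 0.00490;  (2·δp/p)² = (2×0.0510)² = 0.0104
δQ/Q = √(0.0154) = 0.124
Q = 4.09e+06, so δQ = 0.124 × 4.09e+06 = 5.07e+05.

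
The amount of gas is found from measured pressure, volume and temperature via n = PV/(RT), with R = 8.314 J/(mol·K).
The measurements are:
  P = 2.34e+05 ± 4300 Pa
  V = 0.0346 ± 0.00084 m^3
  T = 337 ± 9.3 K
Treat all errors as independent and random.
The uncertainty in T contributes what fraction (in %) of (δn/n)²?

45.1%

(δn/n)² = (1·δP/P)² + (1·δV/V)² + (-1·δT/T)²
  P term: (1×0.0184)² = 0.000338
  V term: (1×0.0243)² = 0.000589
  T term: (-1×0.0276)² = 0.000762
Total = 0.00169. Share from T = 0.000762/0.00169 = 0.451.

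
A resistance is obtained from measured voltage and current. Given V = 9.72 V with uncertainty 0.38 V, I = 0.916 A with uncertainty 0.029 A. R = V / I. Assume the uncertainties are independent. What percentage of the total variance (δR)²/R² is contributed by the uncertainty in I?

(δR/R)² = (1·δV/V)² + (-1·δI/I)²
  V term: (1×0.0391)² = 0.00153
  I term: (-1×0.0317)² = 0.00100
Total = 0.00253. Share from I = 0.00100/0.00253 = 0.396.

39.6%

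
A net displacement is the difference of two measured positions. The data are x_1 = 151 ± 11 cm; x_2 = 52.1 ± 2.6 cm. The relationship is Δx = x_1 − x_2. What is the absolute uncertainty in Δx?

11.3 cm

Sums and differences: (δΔx)² = Σ (cᵢ δxᵢ)².
  (δx_1)² = 121;  (δx_2)² = 6.76
δΔx = √(128) = 11.3 cm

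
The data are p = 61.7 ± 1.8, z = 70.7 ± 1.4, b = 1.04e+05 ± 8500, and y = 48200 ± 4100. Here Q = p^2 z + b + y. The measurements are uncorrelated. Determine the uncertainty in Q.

Let w = p^2·z = 2.69e+05. δw/w = √((2·δp/p)² + (1·δz/z)²) = √(0.00340 + 0.000392) = 0.0616, so δw = 16600.
Q = w + b + y: δQ = √(δw² + δb² + δy²) = √(2.75e+08 + 7.22e+07 + 1.68e+07) = 19100

19100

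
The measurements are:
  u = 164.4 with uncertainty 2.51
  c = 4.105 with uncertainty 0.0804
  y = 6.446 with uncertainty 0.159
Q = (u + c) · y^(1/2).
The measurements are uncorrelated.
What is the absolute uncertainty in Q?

8.28

Let w = u + c = 168.5. δw = √(δu² + δc²) = √(6.30 + 0.00646) = 2.51, so δw/w = 0.0149.
Q is then a monomial in w, y:
δQ/Q = √((δw/w)² + (½·δy/y)²) = √(0.000222 + 0.000152) = 0.0193
Q = 427.8, so δQ = 0.0193 × 427.8 = 8.28.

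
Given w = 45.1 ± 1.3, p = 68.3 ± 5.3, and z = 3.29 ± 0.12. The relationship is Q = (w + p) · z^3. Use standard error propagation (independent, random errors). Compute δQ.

Let u = w + p = 113. δu = √(δw² + δp²) = √(1.69 + 28.1) = 5.46, so δu/u = 0.0481.
Q is then a monomial in u, z:
δQ/Q = √((δu/u)² + (3·δz/z)²) = √(0.00232 + 0.0120) = 0.120
Q = 4040, so δQ = 0.120 × 4040 = 483.

483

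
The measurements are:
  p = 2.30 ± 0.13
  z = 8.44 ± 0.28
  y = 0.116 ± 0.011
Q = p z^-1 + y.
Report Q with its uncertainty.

Let w = p·z^-1 = 0.273. δw/w = √((1·δp/p)² + (-1·δz/z)²) = √(0.00319 + 0.00110) = 0.0655, so δw = 0.0179.
Q = w + y: δQ = √(δw² + δy²) = √(0.000319 + 0.000121) = 0.0210
Q = 0.389.

0.389 ± 0.0210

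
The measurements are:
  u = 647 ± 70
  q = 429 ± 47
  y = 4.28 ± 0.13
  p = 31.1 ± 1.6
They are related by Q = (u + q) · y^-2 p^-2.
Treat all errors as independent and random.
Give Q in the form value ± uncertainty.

0.0607 ± 0.00868

Let w = u + q = 1080. δw = √(δu² + δq²) = √(4900 + 2210) = 84.3, so δw/w = 0.0784.
Q is then a monomial in w, y, p:
δQ/Q = √((δw/w)² + (-2·δy/y)² + (-2·δp/p)²) = √(0.00614 + 0.00369 + 0.0106) = 0.143
Q = 0.0607, so δQ = 0.143 × 0.0607 = 0.00868.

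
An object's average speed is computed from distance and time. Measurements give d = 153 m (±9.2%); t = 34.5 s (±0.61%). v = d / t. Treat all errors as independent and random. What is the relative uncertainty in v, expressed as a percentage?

Products/powers → add relative errors in quadrature, weighted by exponent:
  (1·δd/d)² = (1×0.0920)² = 0.00846;  (-1·δt/t)² = (-1×0.00610)² = 3.72e-05
δv/v = √(0.00850) = 0.0922

9.22%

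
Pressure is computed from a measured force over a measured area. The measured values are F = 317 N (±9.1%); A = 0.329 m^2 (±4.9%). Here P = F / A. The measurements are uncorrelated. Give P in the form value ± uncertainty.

964 ± 99.6 Pa

Products/powers → add relative errors in quadrature, weighted by exponent:
  (1·δF/F)² = (1×0.0910)² = 0.00828;  (-1·δA/A)² = (-1×0.0490)² = 0.00240
δP/P = √(0.0107) = 0.103
P = 964 Pa, so δP = 0.103 × 964 = 99.6 Pa.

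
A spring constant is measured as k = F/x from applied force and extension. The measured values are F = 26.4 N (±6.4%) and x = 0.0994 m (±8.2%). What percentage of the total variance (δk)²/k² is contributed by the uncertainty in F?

37.9%

(δk/k)² = (1·δF/F)² + (-1·δx/x)²
  F term: (1×0.0640)² = 0.00410
  x term: (-1×0.0820)² = 0.00672
Total = 0.0108. Share from F = 0.00410/0.0108 = 0.379.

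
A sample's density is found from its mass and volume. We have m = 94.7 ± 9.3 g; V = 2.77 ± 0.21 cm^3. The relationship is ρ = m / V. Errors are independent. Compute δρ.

4.24 g/cm^3

Products/powers → add relative errors in quadrature, weighted by exponent:
  (1·δm/m)² = (1×0.0982)² = 0.00964;  (-1·δV/V)² = (-1×0.0758)² = 0.00575
δρ/ρ = √(0.0154) = 0.124
ρ = 34.2 g/cm^3, so δρ = 0.124 × 34.2 = 4.24 g/cm^3.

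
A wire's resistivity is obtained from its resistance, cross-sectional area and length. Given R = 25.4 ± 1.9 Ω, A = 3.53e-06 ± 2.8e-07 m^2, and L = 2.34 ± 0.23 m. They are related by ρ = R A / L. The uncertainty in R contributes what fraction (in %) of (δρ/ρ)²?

26.0%

(δρ/ρ)² = (1·δR/R)² + (1·δA/A)² + (-1·δL/L)²
  R term: (1×0.0748)² = 0.00560
  A term: (1×0.0793)² = 0.00629
  L term: (-1×0.0983)² = 0.00966
Total = 0.0215. Share from R = 0.00560/0.0215 = 0.260.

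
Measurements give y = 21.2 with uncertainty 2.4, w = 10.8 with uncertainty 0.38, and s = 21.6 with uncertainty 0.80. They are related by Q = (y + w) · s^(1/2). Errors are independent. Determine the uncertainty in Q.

Let u = y + w = 32.0. δu = √(δy² + δw²) = √(5.76 + 0.144) = 2.43, so δu/u = 0.0759.
Q is then a monomial in u, s:
δQ/Q = √((δu/u)² + (½·δs/s)²) = √(0.00577 + 0.000343) = 0.0782
Q = 149, so δQ = 0.0782 × 149 = 11.6.

11.6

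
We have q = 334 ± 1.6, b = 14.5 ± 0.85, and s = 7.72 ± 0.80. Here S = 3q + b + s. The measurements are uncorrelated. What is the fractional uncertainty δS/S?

Each term contributes (cᵢ δxᵢ)² to (δS)²:
  (3·δq)² = 23.0;  (δb)² = 0.722;  (δs)² = 0.640
δS = √(24.4) = 4.94
S = 1020, so δS/S = 4.94/1020 = 0.00482.

0.00482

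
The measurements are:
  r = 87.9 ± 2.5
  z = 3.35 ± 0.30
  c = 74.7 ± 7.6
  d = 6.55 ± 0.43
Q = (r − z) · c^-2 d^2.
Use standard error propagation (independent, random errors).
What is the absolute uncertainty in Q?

0.159

Let u = r − z = 84.6. δu = √(δr² + δz²) = √(6.25 + 0.0900) = 2.52, so δu/u = 0.0298.
Q is then a monomial in u, c, d:
δQ/Q = √((δu/u)² + (-2·δc/c)² + (2·δd/d)²) = √(0.000887 + 0.0414 + 0.0172) = 0.244
Q = 0.650, so δQ = 0.244 × 0.650 = 0.159.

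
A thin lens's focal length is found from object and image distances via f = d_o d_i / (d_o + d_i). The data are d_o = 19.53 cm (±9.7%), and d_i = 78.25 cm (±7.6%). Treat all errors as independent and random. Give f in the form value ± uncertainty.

15.63 ± 1.24 cm

∂f/∂d_o = (d_i/(d_o+d_i))² = 0.640;  ∂f/∂d_i = (d_o/(d_o+d_i))² = 0.0399
δf = √((∂f/∂d_o · δd_o)² + (∂f/∂d_i · δd_i)²) = √(1.47 + 0.0563) = 1.24 cm
f = 15.63 cm.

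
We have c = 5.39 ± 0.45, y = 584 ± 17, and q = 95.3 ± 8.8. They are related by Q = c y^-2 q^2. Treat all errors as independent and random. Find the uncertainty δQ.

0.0303

Each factor contributes (exponent × relative error)² to (δQ/Q)²:
  (1·δc/c)² = (1×0.0835)² = 0.00697;  (-2·δy/y)² = (-2×0.0291)² = 0.00339;  (2·δq/q)² = (2×0.0923)² = 0.0341
δQ/Q = √(0.0445) = 0.211
Q = 0.144, so δQ = 0.211 × 0.144 = 0.0303.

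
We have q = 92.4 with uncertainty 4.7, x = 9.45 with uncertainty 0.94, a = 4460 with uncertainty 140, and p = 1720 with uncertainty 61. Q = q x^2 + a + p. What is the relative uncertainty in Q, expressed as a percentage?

11.8%

Let w = q·x^2 = 8250. δw/w = √((1·δq/q)² + (2·δx/x)²) = √(0.00259 + 0.0396) = 0.205, so δw = 1690.
Q = w + a + p: δQ = √(δw² + δa² + δp²) = √(2.87e+06 + 19600 + 3720) = 1700
Q = 14400, so δQ/Q = 1700/14400 = 0.118.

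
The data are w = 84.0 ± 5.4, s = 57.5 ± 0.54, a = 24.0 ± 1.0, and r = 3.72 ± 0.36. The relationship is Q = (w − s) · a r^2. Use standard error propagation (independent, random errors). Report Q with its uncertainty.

Let u = w − s = 26.5. δu = √(δw² + δs²) = √(29.2 + 0.292) = 5.43, so δu/u = 0.205.
Q is then a monomial in u, a, r:
δQ/Q = √((δu/u)² + (1·δa/a)² + (2·δr/r)²) = √(0.0419 + 0.00174 + 0.0375) = 0.285
Q = 8800, so δQ = 0.285 × 8800 = 2510.

8800 ± 2510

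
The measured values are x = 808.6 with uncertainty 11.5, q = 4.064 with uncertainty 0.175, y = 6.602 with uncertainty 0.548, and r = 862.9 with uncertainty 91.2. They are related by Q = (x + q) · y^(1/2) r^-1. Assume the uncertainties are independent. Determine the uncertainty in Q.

0.277

Let u = x + q = 812.7. δu = √(δx² + δq²) = √(132 + 0.0306) = 11.5, so δu/u = 0.0142.
Q is then a monomial in u, y, r:
δQ/Q = √((δu/u)² + (½·δy/y)² + (-1·δr/r)²) = √(0.000200 + 0.00172 + 0.0112) = 0.114
Q = 2.420, so δQ = 0.114 × 2.420 = 0.277.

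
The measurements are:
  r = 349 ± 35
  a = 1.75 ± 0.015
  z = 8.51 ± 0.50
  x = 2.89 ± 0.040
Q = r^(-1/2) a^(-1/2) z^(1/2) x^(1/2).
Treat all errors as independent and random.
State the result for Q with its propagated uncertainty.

Each factor contributes (exponent × relative error)² to (δQ/Q)²:
  (−½·δr/r)² = (-0.5×0.100)² = 0.00251;  (−½·δa/a)² = (-0.5×0.00857)² = 1.84e-05;  (½·δz/z)² = (0.5×0.0588)² = 0.000863;  (½·δx/x)² = (0.5×0.0138)² = 4.79e-05
δQ/Q = √(0.00344) = 0.0587
Q = 0.201, so δQ = 0.0587 × 0.201 = 0.0118.

0.201 ± 0.0118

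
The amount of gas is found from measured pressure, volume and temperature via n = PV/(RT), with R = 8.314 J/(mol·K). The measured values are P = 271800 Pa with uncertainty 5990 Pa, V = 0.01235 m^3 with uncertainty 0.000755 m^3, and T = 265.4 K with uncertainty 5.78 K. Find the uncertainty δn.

0.104 mol

Since n is a product/quotient, work with relative uncertainties:
  (1·δP/P)² = (1×0.0220)² = 0.000486;  (1·δV/V)² = (1×0.0611)² = 0.00374;  (-1·δT/T)² = (-1×0.0218)² = 0.000474
δn/n = √(0.00470) = 0.0685
n = 1.521 mol, so δn = 0.0685 × 1.521 = 0.104 mol.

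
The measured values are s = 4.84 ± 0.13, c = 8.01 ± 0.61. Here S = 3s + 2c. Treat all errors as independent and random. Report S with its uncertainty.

30.5 ± 1.28

Absolute uncertainties add in quadrature for a linear combination:
  (3·δs)² = 0.152;  (2·δc)² = 1.49
δS = √(1.64) = 1.28
S = 30.5.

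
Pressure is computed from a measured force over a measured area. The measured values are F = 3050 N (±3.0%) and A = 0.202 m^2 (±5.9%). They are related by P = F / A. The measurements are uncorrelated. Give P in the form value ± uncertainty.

Each factor contributes (exponent × relative error)² to (δP/P)²:
  (1·δF/F)² = (1×0.0300)² = 0.000900;  (-1·δA/A)² = (-1×0.0590)² = 0.00348
δP/P = √(0.00438) = 0.0662
P = 15100 Pa, so δP = 0.0662 × 15100 = 999 Pa.

15100 ± 999 Pa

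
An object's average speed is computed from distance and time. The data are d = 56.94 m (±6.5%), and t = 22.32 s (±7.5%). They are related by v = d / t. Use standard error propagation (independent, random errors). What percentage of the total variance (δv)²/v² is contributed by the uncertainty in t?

(δv/v)² = (1·δd/d)² + (-1·δt/t)²
  d term: (1×0.0650)² = 0.00423
  t term: (-1×0.0750)² = 0.00562
Total = 0.00985. Share from t = 0.00562/0.00985 = 0.571.

57.1%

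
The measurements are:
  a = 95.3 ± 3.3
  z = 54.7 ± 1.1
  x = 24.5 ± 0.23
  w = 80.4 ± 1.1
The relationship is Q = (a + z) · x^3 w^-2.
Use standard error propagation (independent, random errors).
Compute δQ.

Let u = a + z = 150. δu = √(δa² + δz²) = √(10.9 + 1.21) = 3.48, so δu/u = 0.0232.
Q is then a monomial in u, x, w:
δQ/Q = √((δu/u)² + (3·δx/x)² + (-2·δw/w)²) = √(0.000538 + 0.000793 + 0.000749) = 0.0456
Q = 341, so δQ = 0.0456 × 341 = 15.6.

15.6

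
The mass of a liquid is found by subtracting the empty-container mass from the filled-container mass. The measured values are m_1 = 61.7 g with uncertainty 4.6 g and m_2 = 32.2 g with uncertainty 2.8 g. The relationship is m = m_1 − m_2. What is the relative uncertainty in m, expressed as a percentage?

18.3%

Absolute uncertainties add in quadrature for a linear combination:
  (δm_1)² = 21.2;  (δm_2)² = 7.84
δm = √(29.0) = 5.39 g
m = 29.5 g, so δm/m = 5.39/29.5 = 0.183.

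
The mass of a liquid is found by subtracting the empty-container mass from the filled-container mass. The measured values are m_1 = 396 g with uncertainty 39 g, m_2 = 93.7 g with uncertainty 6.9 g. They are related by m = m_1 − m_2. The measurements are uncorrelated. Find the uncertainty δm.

Sums and differences: (δm)² = Σ (cᵢ δxᵢ)².
  (δm_1)² = 1520;  (δm_2)² = 47.6
δm = √(1570) = 39.6 g

39.6 g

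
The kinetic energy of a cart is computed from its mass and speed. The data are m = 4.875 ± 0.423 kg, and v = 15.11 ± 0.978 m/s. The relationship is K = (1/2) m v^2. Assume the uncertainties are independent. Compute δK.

86.7 J

Each factor contributes (exponent × relative error)² to (δK/K)²:
  (1·δm/m)² = (1×0.0868)² = 0.00753;  (2·δv/v)² = (2×0.0647)² = 0.0168
δK/K = √(0.0243) = 0.156
K = 556.5 J, so δK = 0.156 × 556.5 = 86.7 J.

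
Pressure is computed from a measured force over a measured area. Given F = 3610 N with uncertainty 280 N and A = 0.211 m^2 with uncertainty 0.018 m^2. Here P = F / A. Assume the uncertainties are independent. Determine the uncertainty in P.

1970 Pa

Products/powers → add relative errors in quadrature, weighted by exponent:
  (1·δF/F)² = (1×0.0776)² = 0.00602;  (-1·δA/A)² = (-1×0.0853)² = 0.00728
δP/P = √(0.0133) = 0.115
P = 17100 Pa, so δP = 0.115 × 17100 = 1970 Pa.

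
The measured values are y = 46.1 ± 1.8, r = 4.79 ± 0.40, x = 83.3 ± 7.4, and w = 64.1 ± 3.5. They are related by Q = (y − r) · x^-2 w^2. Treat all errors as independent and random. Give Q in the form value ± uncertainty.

Let u = y − r = 41.3. δu = √(δy² + δr²) = √(3.24 + 0.160) = 1.84, so δu/u = 0.0446.
Q is then a monomial in u, x, w:
δQ/Q = √((δu/u)² + (-2·δx/x)² + (2·δw/w)²) = √(0.00199 + 0.0316 + 0.0119) = 0.213
Q = 24.5, so δQ = 0.213 × 24.5 = 5.22.

24.5 ± 5.22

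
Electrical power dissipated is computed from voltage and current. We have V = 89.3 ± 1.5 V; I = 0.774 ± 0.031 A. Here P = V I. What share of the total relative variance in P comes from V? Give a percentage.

15.0%

(δP/P)² = (1·δV/V)² + (1·δI/I)²
  V term: (1×0.0168)² = 0.000282
  I term: (1×0.0401)² = 0.00160
Total = 0.00189. Share from V = 0.000282/0.00189 = 0.150.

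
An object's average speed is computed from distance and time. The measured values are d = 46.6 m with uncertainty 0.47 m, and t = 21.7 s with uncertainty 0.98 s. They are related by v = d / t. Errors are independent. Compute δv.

0.0994 m/s

Relative error in a monomial: (δv/v)² = Σ (nᵢ · δxᵢ/xᵢ)².
  (1·δd/d)² = (1×0.0101)² = 0.000102;  (-1·δt/t)² = (-1×0.0452)² = 0.00204
δv/v = √(0.00214) = 0.0463
v = 2.15 m/s, so δv = 0.0463 × 2.15 = 0.0994 m/s.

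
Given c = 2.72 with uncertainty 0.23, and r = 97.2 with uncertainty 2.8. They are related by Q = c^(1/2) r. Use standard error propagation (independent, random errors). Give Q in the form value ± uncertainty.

Each factor contributes (exponent × relative error)² to (δQ/Q)²:
  (½·δc/c)² = (0.5×0.0846)² = 0.00179;  (1·δr/r)² = (1×0.0288)² = 0.000830
δQ/Q = √(0.00262) = 0.0512
Q = 160, so δQ = 0.0512 × 160 = 8.20.

160 ± 8.20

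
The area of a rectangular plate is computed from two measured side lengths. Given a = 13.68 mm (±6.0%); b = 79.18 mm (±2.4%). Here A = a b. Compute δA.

70.0 mm^2

Each factor contributes (exponent × relative error)² to (δA/A)²:
  (1·δa/a)² = (1×0.0600)² = 0.00360;  (1·δb/b)² = (1×0.0240)² = 0.000576
δA/A = √(0.00418) = 0.0646
A = 1083 mm^2, so δA = 0.0646 × 1083 = 70.0 mm^2.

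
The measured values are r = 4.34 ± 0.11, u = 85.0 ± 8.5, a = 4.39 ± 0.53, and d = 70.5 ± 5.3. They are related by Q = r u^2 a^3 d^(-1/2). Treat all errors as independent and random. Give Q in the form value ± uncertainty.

Each factor contributes (exponent × relative error)² to (δQ/Q)²:
  (1·δr/r)² = (1×0.0253)² = 0.000642;  (2·δu/u)² = (2×0.100)² = 0.0400;  (3·δa/a)² = (3×0.121)² = 0.131;  (−½·δd/d)² = (-0.5×0.0752)² = 0.00141
δQ/Q = √(0.173) = 0.416
Q = 3.16e+05, so δQ = 0.416 × 3.16e+05 = 1.32e+05.

(3.16 ± 1.32) × 10^5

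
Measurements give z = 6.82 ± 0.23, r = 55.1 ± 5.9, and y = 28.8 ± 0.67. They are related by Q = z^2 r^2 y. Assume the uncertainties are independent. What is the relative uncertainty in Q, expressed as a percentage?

Relative error in a monomial: (δQ/Q)² = Σ (nᵢ · δxᵢ/xᵢ)².
  (2·δz/z)² = (2×0.0337)² = 0.00455;  (2·δr/r)² = (2×0.107)² = 0.0459;  (1·δy/y)² = (1×0.0233)² = 0.000541
δQ/Q = √(0.0510) = 0.226

22.6%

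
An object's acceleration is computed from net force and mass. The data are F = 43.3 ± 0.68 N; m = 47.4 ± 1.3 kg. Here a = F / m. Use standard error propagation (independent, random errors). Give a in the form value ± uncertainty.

0.914 ± 0.0289 m/s^2

Since a is a product/quotient, work with relative uncertainties:
  (1·δF/F)² = (1×0.0157)² = 0.000247;  (-1·δm/m)² = (-1×0.0274)² = 0.000752
δa/a = √(0.000999) = 0.0316
a = 0.914 m/s^2, so δa = 0.0316 × 0.914 = 0.0289 m/s^2.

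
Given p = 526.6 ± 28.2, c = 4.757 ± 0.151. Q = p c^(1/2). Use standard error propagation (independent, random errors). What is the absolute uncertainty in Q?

Relative error in a monomial: (δQ/Q)² = Σ (nᵢ · δxᵢ/xᵢ)².
  (1·δp/p)² = (1×0.0536)² = 0.00287;  (½·δc/c)² = (0.5×0.0317)² = 0.000252
δQ/Q = √(0.00312) = 0.0559
Q = 1149, so δQ = 0.0559 × 1149 = 64.2.

64.2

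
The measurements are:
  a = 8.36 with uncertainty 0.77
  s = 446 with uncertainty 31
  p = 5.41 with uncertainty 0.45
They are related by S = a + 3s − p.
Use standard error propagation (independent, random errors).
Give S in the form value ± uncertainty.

1340 ± 93.0

Absolute uncertainties add in quadrature for a linear combination:
  (δa)² = 0.593;  (3·δs)² = 8650;  (δp)² = 0.203
δS = √(8650) = 93.0
S = 1340.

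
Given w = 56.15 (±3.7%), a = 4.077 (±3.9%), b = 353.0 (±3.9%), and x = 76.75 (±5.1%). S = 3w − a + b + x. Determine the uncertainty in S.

15.6

Sums and differences: (δS)² = Σ (cᵢ δxᵢ)².
  (3·δw)² = 38.8;  (δa)² = 0.0253;  (δb)² = 190;  (δx)² = 15.3
δS = √(244) = 15.6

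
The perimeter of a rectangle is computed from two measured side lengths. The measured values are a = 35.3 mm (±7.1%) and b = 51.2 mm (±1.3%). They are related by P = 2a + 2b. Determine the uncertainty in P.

5.19 mm

Each term contributes (cᵢ δxᵢ)² to (δP)²:
  (2·δa)² = 25.1;  (2·δb)² = 1.77
δP = √(26.9) = 5.19 mm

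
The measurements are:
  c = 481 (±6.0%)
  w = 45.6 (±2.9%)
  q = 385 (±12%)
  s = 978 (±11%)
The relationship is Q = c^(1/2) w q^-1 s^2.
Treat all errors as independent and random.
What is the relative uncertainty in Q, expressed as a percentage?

25.4%

For a monomial Q ∝ c^(1/2), w, q^-1, s^2, fractional errors add in quadrature:
  (½·δc/c)² = (0.5×0.0600)² = 0.000900;  (1·δw/w)² = (1×0.0290)² = 0.000841;  (-1·δq/q)² = (-1×0.120)² = 0.0144;  (2·δs/s)² = (2×0.110)² = 0.0484
δQ/Q = √(0.0645) = 0.254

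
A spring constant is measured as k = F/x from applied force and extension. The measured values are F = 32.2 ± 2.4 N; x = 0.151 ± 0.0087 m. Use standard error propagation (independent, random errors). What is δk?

Each factor contributes (exponent × relative error)² to (δk/k)²:
  (1·δF/F)² = (1×0.0745)² = 0.00556;  (-1·δx/x)² = (-1×0.0576)² = 0.00332
δk/k = √(0.00887) = 0.0942
k = 213 N/m, so δk = 0.0942 × 213 = 20.1 N/m.

20.1 N/m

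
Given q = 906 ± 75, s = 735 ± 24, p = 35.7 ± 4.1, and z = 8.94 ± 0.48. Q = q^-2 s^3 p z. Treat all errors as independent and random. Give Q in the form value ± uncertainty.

(1.54 ± 0.356) × 10^5

Relative error in a monomial: (δQ/Q)² = Σ (nᵢ · δxᵢ/xᵢ)².
  (-2·δq/q)² = (-2×0.0828)² = 0.0274;  (3·δs/s)² = (3×0.0327)² = 0.00960;  (1·δp/p)² = (1×0.115)² = 0.0132;  (1·δz/z)² = (1×0.0537)² = 0.00288
δQ/Q = √(0.0531) = 0.230
Q = 1.54e+05, so δQ = 0.230 × 1.54e+05 = 35600.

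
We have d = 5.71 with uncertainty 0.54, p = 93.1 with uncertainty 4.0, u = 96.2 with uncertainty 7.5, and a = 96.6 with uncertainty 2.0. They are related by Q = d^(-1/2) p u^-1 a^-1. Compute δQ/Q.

Each factor contributes (exponent × relative error)² to (δQ/Q)²:
  (−½·δd/d)² = (-0.5×0.0946)² = 0.00224;  (1·δp/p)² = (1×0.0430)² = 0.00185;  (-1·δu/u)² = (-1×0.0780)² = 0.00608;  (-1·δa/a)² = (-1×0.0207)² = 0.000429
δQ/Q = √(0.0106) = 0.103

0.103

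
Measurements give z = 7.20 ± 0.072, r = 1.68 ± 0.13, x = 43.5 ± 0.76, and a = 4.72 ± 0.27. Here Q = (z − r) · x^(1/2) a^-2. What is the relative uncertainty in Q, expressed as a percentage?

11.8%

Let u = z − r = 5.52. δu = √(δz² + δr²) = √(0.00518 + 0.0169) = 0.149, so δu/u = 0.0269.
Q is then a monomial in u, x, a:
δQ/Q = √((δu/u)² + (½·δx/x)² + (-2·δa/a)²) = √(0.000725 + 7.63e-05 + 0.0131) = 0.118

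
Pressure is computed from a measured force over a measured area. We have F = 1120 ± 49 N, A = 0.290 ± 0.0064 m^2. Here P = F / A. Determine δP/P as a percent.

4.90%

Since P is a product/quotient, work with relative uncertainties:
  (1·δF/F)² = (1×0.0437)² = 0.00191;  (-1·δA/A)² = (-1×0.0221)² = 0.000487
δP/P = √(0.00240) = 0.0490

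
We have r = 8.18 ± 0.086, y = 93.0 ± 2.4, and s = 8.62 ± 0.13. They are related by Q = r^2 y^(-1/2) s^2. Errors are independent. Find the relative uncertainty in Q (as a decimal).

Products/powers → add relative errors in quadrature, weighted by exponent:
  (2·δr/r)² = (2×0.0105)² = 0.000442;  (−½·δy/y)² = (-0.5×0.0258)² = 0.000166;  (2·δs/s)² = (2×0.0151)² = 0.000910
δQ/Q = √(0.00152) = 0.0390

0.0390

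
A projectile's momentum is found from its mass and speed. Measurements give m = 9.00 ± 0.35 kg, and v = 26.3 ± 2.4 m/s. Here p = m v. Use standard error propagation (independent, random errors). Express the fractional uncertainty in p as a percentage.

Relative error in a monomial: (δp/p)² = Σ (nᵢ · δxᵢ/xᵢ)².
  (1·δm/m)² = (1×0.0389)² = 0.00151;  (1·δv/v)² = (1×0.0913)² = 0.00833
δp/p = √(0.00984) = 0.0992

9.92%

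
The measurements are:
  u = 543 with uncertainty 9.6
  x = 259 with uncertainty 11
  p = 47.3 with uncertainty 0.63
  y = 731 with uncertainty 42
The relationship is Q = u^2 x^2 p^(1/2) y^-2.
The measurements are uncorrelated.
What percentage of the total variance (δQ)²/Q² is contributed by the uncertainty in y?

60.8%

(δQ/Q)² = (2·δu/u)² + (2·δx/x)² + (½·δp/p)² + (-2·δy/y)²
  u term: (2×0.0177)² = 0.00125
  x term: (2×0.0425)² = 0.00722
  p term: (0.5×0.0133)² = 4.44e-05
  y term: (-2×0.0575)² = 0.0132
Total = 0.0217. Share from y = 0.0132/0.0217 = 0.608.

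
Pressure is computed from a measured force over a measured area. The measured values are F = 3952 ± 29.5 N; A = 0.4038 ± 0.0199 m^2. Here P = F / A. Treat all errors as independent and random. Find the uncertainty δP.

P is a product of powers, so relative uncertainties combine in quadrature:
  (1·δF/F)² = (1×0.00746)² = 5.57e-05;  (-1·δA/A)² = (-1×0.0493)² = 0.00243
δP/P = √(0.00248) = 0.0498
P = 9787 Pa, so δP = 0.0498 × 9787 = 488 Pa.

488 Pa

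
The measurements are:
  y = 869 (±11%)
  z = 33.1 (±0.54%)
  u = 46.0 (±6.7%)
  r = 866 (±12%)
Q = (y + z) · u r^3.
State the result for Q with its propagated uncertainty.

Let w = y + z = 902. δw = √(δy² + δz²) = √(9140 + 0.0319) = 95.6, so δw/w = 0.106.
Q is then a monomial in w, u, r:
δQ/Q = √((δw/w)² + (1·δu/u)² + (3·δr/r)²) = √(0.0112 + 0.00449 + 0.130) = 0.381
Q = 2.7e+13, so δQ = 0.381 × 2.7e+13 = 1.03e+13.

(2.70 ± 1.03) × 10^13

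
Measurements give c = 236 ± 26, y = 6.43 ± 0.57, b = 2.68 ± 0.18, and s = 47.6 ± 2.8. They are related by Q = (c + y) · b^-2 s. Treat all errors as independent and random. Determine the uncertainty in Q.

Let u = c + y = 242. δu = √(δc² + δy²) = √(676 + 0.325) = 26.0, so δu/u = 0.107.
Q is then a monomial in u, b, s:
δQ/Q = √((δu/u)² + (-2·δb/b)² + (1·δs/s)²) = √(0.0115 + 0.0180 + 0.00346) = 0.182
Q = 1610, so δQ = 0.182 × 1610 = 292.

292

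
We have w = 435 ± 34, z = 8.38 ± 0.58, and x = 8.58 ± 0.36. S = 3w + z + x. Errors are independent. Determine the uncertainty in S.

102

Absolute uncertainties add in quadrature for a linear combination:
  (3·δw)² = 10400;  (δz)² = 0.336;  (δx)² = 0.130
δS = √(10400) = 102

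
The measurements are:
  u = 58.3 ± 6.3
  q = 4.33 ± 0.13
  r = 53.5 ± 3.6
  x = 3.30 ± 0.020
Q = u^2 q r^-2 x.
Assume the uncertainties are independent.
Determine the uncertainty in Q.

Relative error in a monomial: (δQ/Q)² = Σ (nᵢ · δxᵢ/xᵢ)².
  (2·δu/u)² = (2×0.108)² = 0.0467;  (1·δq/q)² = (1×0.0300)² = 0.000901;  (-2·δr/r)² = (-2×0.0673)² = 0.0181;  (1·δx/x)² = (1×0.00606)² = 3.67e-05
δQ/Q = √(0.0658) = 0.256
Q = 17.0, so δQ = 0.256 × 17.0 = 4.35.

4.35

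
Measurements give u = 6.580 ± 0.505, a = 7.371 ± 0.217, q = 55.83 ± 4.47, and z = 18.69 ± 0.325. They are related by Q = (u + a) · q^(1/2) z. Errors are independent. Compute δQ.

115

Let w = u + a = 13.95. δw = √(δu² + δa²) = √(0.255 + 0.0471) = 0.550, so δw/w = 0.0394.
Q is then a monomial in w, q, z:
δQ/Q = √((δw/w)² + (½·δq/q)² + (1·δz/z)²) = √(0.00155 + 0.00160 + 0.000302) = 0.0588
Q = 1948, so δQ = 0.0588 × 1948 = 115.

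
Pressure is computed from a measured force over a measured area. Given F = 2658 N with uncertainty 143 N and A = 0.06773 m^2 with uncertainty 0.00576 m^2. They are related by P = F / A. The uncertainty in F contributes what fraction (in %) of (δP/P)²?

(δP/P)² = (1·δF/F)² + (-1·δA/A)²
  F term: (1×0.0538)² = 0.00289
  A term: (-1×0.0850)² = 0.00723
Total = 0.0101. Share from F = 0.00289/0.0101 = 0.286.

28.6%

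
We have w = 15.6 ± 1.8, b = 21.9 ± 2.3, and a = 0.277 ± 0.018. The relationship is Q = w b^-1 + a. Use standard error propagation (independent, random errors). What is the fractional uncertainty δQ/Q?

0.114

Let p = w·b^-1 = 0.712. δp/p = √((1·δw/w)² + (-1·δb/b)²) = √(0.0133 + 0.0110) = 0.156, so δp = 0.111.
Q = p + a: δQ = √(δp² + δa²) = √(0.0124 + 0.000324) = 0.113
Q = 0.989, so δQ/Q = 0.113/0.989 = 0.114.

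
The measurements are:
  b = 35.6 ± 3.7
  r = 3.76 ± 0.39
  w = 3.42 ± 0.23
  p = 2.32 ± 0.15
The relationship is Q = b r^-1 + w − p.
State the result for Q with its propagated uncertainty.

10.6 ± 1.42

Let h = b·r^-1 = 9.47. δh/h = √((1·δb/b)² + (-1·δr/r)²) = √(0.0108 + 0.0108) = 0.147, so δh = 1.39.
Q = h + w − p: δQ = √(δh² + δw² + δp²) = √(1.93 + 0.0529 + 0.0225) = 1.42
Q = 10.6.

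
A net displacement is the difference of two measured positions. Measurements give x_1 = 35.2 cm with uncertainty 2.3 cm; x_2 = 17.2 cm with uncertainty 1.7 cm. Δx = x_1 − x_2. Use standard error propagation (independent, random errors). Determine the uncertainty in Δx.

2.86 cm

Sums and differences: (δΔx)² = Σ (cᵢ δxᵢ)².
  (δx_1)² = 5.29;  (δx_2)² = 2.89
δΔx = √(8.18) = 2.86 cm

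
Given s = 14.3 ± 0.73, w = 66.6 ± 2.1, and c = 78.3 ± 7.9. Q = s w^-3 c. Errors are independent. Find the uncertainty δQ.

0.000559

Products/powers → add relative errors in quadrature, weighted by exponent:
  (1·δs/s)² = (1×0.0510)² = 0.00261;  (-3·δw/w)² = (-3×0.0315)² = 0.00895;  (1·δc/c)² = (1×0.101)² = 0.0102
δQ/Q = √(0.0217) = 0.147
Q = 0.00379, so δQ = 0.147 × 0.00379 = 0.000559.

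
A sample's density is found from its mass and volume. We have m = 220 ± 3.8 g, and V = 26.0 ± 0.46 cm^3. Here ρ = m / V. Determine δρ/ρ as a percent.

2.47%

For a monomial ρ ∝ m, V^-1, fractional errors add in quadrature:
  (1·δm/m)² = (1×0.0173)² = 0.000298;  (-1·δV/V)² = (-1×0.0177)² = 0.000313
δρ/ρ = √(0.000611) = 0.0247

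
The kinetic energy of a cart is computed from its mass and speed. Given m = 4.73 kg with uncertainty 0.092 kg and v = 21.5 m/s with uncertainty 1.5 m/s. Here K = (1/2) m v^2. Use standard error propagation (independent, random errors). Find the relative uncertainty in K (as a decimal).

0.141

Since K is a product/quotient, work with relative uncertainties:
  (1·δm/m)² = (1×0.0195)² = 0.000378;  (2·δv/v)² = (2×0.0698)² = 0.0195
δK/K = √(0.0198) = 0.141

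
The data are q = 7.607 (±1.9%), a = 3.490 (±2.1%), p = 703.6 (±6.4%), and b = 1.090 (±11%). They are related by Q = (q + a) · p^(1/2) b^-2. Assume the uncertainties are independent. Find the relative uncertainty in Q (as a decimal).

Let u = q + a = 11.10. δu = √(δq² + δa²) = √(0.0209 + 0.00537) = 0.162, so δu/u = 0.0146.
Q is then a monomial in u, p, b:
δQ/Q = √((δu/u)² + (½·δp/p)² + (-2·δb/b)²) = √(0.000213 + 0.00102 + 0.0484) = 0.223

0.223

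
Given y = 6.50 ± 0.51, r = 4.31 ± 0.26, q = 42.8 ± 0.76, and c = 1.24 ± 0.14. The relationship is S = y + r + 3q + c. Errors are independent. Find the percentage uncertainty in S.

Sums and differences: (δS)² = Σ (cᵢ δxᵢ)².
  (δy)² = 0.260;  (δr)² = 0.0676;  (3·δq)² = 5.20;  (δc)² = 0.0196
δS = √(5.55) = 2.35
S = 140, so δS/S = 2.35/140 = 0.0168.

1.68%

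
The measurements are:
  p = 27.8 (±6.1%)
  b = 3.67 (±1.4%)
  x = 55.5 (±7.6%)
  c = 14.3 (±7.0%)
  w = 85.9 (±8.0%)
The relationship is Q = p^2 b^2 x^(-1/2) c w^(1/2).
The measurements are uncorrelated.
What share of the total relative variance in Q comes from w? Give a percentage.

(δQ/Q)² = (2·δp/p)² + (2·δb/b)² + (−½·δx/x)² + (1·δc/c)² + (½·δw/w)²
  p term: (2×0.0610)² = 0.0149
  b term: (2×0.0140)² = 0.000784
  x term: (-0.5×0.0760)² = 0.00144
  c term: (1×0.0700)² = 0.00490
  w term: (0.5×0.0800)² = 0.00160
Total = 0.0236. Share from w = 0.00160/0.0236 = 0.0678.

6.78%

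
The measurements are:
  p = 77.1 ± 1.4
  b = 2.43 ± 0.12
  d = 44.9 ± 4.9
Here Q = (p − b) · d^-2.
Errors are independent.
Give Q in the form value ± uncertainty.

0.0370 ± 0.00811

Let u = p − b = 74.7. δu = √(δp² + δb²) = √(1.96 + 0.0144) = 1.41, so δu/u = 0.0188.
Q is then a monomial in u, d:
δQ/Q = √((δu/u)² + (-2·δd/d)²) = √(0.000354 + 0.0476) = 0.219
Q = 0.0370, so δQ = 0.219 × 0.0370 = 0.00811.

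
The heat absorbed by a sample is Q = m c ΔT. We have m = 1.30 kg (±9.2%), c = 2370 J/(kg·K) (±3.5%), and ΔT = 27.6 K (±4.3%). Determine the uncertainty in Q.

Products/powers → add relative errors in quadrature, weighted by exponent:
  (1·δm/m)² = (1×0.0920)² = 0.00846;  (1·δc/c)² = (1×0.0350)² = 0.00123;  (1·δΔT/ΔT)² = (1×0.0430)² = 0.00185
δQ/Q = √(0.0115) = 0.107
Q = 85000 J, so δQ = 0.107 × 85000 = 9130 J.

9130 J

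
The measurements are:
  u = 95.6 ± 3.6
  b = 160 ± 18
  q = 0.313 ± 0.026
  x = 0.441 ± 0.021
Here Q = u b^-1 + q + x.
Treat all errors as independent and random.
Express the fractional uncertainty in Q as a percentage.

5.80%

Let p = u·b^-1 = 0.598. δp/p = √((1·δu/u)² + (-1·δb/b)²) = √(0.00142 + 0.0127) = 0.119, so δp = 0.0709.
Q = p + q + x: δQ = √(δp² + δq² + δx²) = √(0.00502 + 0.000676 + 0.000441) = 0.0784
Q = 1.35, so δQ/Q = 0.0784/1.35 = 0.0580.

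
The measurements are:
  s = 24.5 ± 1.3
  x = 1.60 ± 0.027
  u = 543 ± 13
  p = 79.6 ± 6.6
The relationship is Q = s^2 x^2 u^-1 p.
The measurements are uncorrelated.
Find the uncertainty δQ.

Each factor contributes (exponent × relative error)² to (δQ/Q)²:
  (2·δs/s)² = (2×0.0531)² = 0.0113;  (2·δx/x)² = (2×0.0169)² = 0.00114;  (-1·δu/u)² = (-1×0.0239)² = 0.000573;  (1·δp/p)² = (1×0.0829)² = 0.00687
δQ/Q = √(0.0198) = 0.141
Q = 225, so δQ = 0.141 × 225 = 31.7.

31.7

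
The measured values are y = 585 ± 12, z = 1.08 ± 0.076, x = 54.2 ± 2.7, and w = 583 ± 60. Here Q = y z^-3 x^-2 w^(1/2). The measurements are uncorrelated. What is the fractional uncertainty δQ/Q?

0.240

Each factor contributes (exponent × relative error)² to (δQ/Q)²:
  (1·δy/y)² = (1×0.0205)² = 0.000421;  (-3·δz/z)² = (-3×0.0704)² = 0.0446;  (-2·δx/x)² = (-2×0.0498)² = 0.00993;  (½·δw/w)² = (0.5×0.103)² = 0.00265
δQ/Q = √(0.0576) = 0.240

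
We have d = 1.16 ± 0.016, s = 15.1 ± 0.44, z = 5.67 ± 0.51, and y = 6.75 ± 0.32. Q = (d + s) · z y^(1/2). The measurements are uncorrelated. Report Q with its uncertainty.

Let u = d + s = 16.3. δu = √(δd² + δs²) = √(0.000256 + 0.194) = 0.440, so δu/u = 0.0271.
Q is then a monomial in u, z, y:
δQ/Q = √((δu/u)² + (1·δz/z)² + (½·δy/y)²) = √(0.000733 + 0.00809 + 0.000562) = 0.0969
Q = 240, so δQ = 0.0969 × 240 = 23.2.

240 ± 23.2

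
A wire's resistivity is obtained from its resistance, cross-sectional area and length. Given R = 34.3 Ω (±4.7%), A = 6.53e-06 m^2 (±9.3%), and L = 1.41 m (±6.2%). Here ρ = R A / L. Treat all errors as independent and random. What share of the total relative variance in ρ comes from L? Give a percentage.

26.1%

(δρ/ρ)² = (1·δR/R)² + (1·δA/A)² + (-1·δL/L)²
  R term: (1×0.0470)² = 0.00221
  A term: (1×0.0930)² = 0.00865
  L term: (-1×0.0620)² = 0.00384
Total = 0.0147. Share from L = 0.00384/0.0147 = 0.261.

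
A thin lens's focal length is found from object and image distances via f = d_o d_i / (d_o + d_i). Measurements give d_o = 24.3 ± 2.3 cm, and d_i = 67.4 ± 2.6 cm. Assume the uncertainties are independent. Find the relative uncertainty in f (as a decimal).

∂f/∂d_o = (d_i/(d_o+d_i))² = 0.540;  ∂f/∂d_i = (d_o/(d_o+d_i))² = 0.0702
δf = √((∂f/∂d_o · δd_o)² + (∂f/∂d_i · δd_i)²) = √(1.54 + 0.0333) = 1.26 cm
f = 17.9 cm, so δf/f = 1.26/17.9 = 0.0703.

0.0703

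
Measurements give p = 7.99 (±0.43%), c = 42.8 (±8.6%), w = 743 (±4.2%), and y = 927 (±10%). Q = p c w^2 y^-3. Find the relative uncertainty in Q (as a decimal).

Products/powers → add relative errors in quadrature, weighted by exponent:
  (1·δp/p)² = (1×0.00430)² = 1.85e-05;  (1·δc/c)² = (1×0.0860)² = 0.00740;  (2·δw/w)² = (2×0.0420)² = 0.00706;  (-3·δy/y)² = (-3×0.100)² = 0.0900
δQ/Q = √(0.104) = 0.323

0.323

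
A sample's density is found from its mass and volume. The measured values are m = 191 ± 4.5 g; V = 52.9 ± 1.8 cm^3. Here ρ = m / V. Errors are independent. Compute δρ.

0.149 g/cm^3

Each factor contributes (exponent × relative error)² to (δρ/ρ)²:
  (1·δm/m)² = (1×0.0236)² = 0.000555;  (-1·δV/V)² = (-1×0.0340)² = 0.00116
δρ/ρ = √(0.00171) = 0.0414
ρ = 3.61 g/cm^3, so δρ = 0.0414 × 3.61 = 0.149 g/cm^3.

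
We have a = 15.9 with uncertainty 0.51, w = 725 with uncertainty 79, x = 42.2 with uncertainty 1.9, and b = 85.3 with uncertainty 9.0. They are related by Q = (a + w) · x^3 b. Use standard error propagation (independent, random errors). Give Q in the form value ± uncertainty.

Let u = a + w = 741. δu = √(δa² + δw²) = √(0.260 + 6240) = 79.0, so δu/u = 0.107.
Q is then a monomial in u, x, b:
δQ/Q = √((δu/u)² + (3·δx/x)² + (1·δb/b)²) = √(0.0114 + 0.0182 + 0.0111) = 0.202
Q = 4.75e+09, so δQ = 0.202 × 4.75e+09 = 9.59e+08.

(4.75 ± 0.959) × 10^9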